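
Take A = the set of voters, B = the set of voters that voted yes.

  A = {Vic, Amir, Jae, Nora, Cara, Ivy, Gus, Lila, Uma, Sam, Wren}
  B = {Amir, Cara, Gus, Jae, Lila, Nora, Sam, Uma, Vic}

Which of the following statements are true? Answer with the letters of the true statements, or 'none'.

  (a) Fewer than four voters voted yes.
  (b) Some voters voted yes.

|A| = 11, |A ∩ B| = 9, |A ∖ B| = 2.
(a) |A ∩ B| < 4: fails.
(b) A ∩ B ≠ ∅ (|A ∩ B| ≥ 1): holds.

(b)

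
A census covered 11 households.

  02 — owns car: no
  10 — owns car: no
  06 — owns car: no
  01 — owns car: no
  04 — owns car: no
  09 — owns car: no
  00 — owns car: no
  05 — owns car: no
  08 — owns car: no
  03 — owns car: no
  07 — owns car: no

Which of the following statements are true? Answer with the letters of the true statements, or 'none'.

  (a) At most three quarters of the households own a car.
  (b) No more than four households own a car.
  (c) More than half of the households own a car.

|A| = 11, |A ∩ B| = 0, |A ∖ B| = 11.
(a) |A ∩ B| / |A| ≤ 3/4: holds.
(b) |A ∩ B| ≤ 4: holds.
(c) |A ∩ B| > |A ∖ B|: fails.

(a), (b)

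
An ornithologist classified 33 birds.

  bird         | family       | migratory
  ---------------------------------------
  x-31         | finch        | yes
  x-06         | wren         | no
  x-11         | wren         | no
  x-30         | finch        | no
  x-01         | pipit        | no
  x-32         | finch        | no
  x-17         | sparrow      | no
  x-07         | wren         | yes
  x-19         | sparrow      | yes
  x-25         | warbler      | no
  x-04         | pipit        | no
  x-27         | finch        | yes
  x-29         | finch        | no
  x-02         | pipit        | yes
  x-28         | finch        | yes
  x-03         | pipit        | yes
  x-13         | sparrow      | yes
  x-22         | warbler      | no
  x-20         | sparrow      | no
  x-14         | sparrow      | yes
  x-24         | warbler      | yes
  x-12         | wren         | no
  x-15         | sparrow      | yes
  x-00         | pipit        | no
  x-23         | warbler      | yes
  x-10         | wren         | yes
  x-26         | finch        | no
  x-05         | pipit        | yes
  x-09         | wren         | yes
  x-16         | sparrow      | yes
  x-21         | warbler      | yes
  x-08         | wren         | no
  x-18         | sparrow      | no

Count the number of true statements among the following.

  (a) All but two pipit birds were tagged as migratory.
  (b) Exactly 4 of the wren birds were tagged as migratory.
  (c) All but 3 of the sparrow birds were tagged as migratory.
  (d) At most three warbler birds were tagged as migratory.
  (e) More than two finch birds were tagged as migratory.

(a) pipit: |A| = 6, |A ∩ B| = 3; needs |A ∖ B| = 2 — false.
(b) wren: |A| = 7, |A ∩ B| = 3; needs |A ∩ B| = 4 — false.
(c) sparrow: |A| = 8, |A ∩ B| = 5; needs |A ∖ B| = 3 — true.
(d) warbler: |A| = 5, |A ∩ B| = 3; needs |A ∩ B| ≤ 3 — true.
(e) finch: |A| = 7, |A ∩ B| = 3; needs |A ∩ B| > 2 — true.

3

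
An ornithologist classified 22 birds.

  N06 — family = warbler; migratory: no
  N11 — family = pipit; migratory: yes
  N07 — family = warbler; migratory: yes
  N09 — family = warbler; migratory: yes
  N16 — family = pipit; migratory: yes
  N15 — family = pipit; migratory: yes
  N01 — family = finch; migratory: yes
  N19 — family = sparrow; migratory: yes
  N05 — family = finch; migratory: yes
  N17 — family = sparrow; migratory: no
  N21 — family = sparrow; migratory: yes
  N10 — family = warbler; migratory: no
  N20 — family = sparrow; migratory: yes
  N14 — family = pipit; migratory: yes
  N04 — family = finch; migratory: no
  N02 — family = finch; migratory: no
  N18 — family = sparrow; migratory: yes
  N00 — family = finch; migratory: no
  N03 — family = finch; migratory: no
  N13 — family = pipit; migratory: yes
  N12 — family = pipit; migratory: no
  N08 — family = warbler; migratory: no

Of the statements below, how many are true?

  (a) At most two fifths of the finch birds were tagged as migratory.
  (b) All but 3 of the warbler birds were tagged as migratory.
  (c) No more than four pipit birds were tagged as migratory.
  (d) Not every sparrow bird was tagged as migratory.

3

(a) finch: |A| = 6, |A ∩ B| = 2; needs |A ∩ B| / |A| ≤ 2/5 — true.
(b) warbler: |A| = 5, |A ∩ B| = 2; needs |A ∖ B| = 3 — true.
(c) pipit: |A| = 6, |A ∩ B| = 5; needs |A ∩ B| ≤ 4 — false.
(d) sparrow: |A| = 5, |A ∩ B| = 4; needs A ⊄ B (|A ∖ B| ≥ 1) — true.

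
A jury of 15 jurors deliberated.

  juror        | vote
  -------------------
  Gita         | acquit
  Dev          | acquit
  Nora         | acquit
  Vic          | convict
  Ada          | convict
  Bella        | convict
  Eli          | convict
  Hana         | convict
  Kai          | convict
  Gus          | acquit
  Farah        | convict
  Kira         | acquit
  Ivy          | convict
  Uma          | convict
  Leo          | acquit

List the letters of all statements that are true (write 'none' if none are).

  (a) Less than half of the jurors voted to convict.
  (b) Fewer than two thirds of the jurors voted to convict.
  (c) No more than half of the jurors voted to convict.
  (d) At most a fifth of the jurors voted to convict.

(b)

|A| = 15, |A ∩ B| = 9, |A ∖ B| = 6.
(a) |A ∩ B| < |A ∖ B|: fails.
(b) |A ∩ B| / |A| < 2/3: holds.
(c) |A ∩ B| ≤ |A ∖ B|: fails.
(d) |A ∩ B| / |A| ≤ 1/5: fails.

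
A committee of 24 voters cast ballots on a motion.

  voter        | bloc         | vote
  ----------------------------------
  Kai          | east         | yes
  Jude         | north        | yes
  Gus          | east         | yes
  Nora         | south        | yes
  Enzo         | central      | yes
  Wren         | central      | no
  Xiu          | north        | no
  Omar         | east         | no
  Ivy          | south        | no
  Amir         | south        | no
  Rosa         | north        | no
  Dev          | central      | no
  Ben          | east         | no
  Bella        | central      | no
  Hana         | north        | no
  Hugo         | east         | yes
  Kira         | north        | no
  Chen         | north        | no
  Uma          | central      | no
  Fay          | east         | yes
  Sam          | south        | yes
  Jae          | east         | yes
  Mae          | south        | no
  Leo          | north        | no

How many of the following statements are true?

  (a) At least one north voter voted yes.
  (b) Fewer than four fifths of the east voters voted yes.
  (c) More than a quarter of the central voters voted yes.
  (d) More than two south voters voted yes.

2

(a) north: |A| = 7, |A ∩ B| = 1; needs A ∩ B ≠ ∅ (|A ∩ B| ≥ 1) — true.
(b) east: |A| = 7, |A ∩ B| = 5; needs |A ∩ B| / |A| < 4/5 — true.
(c) central: |A| = 5, |A ∩ B| = 1; needs |A ∩ B| / |A| > 1/4 — false.
(d) south: |A| = 5, |A ∩ B| = 2; needs |A ∩ B| > 2 — false.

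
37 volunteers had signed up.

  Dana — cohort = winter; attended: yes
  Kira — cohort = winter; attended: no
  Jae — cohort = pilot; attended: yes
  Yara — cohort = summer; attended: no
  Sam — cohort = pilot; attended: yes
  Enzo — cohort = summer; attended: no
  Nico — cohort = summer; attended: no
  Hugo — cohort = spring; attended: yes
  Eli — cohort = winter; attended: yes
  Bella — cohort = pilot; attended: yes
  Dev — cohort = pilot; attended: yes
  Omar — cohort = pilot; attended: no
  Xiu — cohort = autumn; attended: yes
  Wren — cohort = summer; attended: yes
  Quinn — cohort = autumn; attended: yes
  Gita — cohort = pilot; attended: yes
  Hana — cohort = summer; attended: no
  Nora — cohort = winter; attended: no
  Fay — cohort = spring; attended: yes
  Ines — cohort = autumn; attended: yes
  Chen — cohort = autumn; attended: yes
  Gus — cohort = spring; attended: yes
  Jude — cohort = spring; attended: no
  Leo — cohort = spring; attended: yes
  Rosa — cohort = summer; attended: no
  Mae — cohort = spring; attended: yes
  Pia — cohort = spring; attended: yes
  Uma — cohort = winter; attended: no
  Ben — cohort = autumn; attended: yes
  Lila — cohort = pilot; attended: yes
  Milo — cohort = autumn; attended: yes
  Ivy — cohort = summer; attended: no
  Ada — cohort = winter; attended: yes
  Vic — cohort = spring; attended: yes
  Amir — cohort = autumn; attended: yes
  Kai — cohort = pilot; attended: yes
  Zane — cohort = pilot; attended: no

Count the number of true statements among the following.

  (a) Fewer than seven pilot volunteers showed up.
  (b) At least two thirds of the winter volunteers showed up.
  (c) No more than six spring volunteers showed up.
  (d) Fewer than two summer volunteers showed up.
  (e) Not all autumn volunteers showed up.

(a) pilot: |A| = 9, |A ∩ B| = 7; needs |A ∩ B| < 7 — false.
(b) winter: |A| = 6, |A ∩ B| = 3; needs |A ∩ B| / |A| ≥ 2/3 — false.
(c) spring: |A| = 8, |A ∩ B| = 7; needs |A ∩ B| ≤ 6 — false.
(d) summer: |A| = 7, |A ∩ B| = 1; needs |A ∩ B| < 2 — true.
(e) autumn: |A| = 7, |A ∩ B| = 7; needs A ⊄ B (|A ∖ B| ≥ 1) — false.

1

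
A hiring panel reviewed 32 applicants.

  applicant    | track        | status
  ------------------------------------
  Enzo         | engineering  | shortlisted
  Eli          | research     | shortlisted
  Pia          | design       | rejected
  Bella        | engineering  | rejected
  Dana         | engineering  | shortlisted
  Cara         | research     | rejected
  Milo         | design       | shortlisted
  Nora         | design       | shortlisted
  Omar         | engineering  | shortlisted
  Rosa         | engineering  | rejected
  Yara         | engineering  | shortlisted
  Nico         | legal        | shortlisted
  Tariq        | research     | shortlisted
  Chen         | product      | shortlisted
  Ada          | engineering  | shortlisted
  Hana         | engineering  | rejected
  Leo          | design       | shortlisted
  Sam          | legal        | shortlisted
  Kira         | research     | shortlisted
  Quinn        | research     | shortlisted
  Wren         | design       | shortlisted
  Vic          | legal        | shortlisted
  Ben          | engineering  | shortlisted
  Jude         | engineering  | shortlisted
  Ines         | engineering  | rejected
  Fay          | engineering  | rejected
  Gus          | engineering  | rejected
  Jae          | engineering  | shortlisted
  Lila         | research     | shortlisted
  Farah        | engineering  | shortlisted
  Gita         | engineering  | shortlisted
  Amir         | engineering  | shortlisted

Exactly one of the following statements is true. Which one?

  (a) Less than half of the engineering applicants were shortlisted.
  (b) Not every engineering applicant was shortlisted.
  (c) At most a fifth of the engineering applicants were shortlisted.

(b)

|A| = 17, |A ∩ B| = 11, |A ∖ B| = 6.
(a) requires |A ∩ B| < |A ∖ B|: false.
(b) requires A ⊄ B (|A ∖ B| ≥ 1): true.
(c) requires |A ∩ B| / |A| ≤ 1/5: false.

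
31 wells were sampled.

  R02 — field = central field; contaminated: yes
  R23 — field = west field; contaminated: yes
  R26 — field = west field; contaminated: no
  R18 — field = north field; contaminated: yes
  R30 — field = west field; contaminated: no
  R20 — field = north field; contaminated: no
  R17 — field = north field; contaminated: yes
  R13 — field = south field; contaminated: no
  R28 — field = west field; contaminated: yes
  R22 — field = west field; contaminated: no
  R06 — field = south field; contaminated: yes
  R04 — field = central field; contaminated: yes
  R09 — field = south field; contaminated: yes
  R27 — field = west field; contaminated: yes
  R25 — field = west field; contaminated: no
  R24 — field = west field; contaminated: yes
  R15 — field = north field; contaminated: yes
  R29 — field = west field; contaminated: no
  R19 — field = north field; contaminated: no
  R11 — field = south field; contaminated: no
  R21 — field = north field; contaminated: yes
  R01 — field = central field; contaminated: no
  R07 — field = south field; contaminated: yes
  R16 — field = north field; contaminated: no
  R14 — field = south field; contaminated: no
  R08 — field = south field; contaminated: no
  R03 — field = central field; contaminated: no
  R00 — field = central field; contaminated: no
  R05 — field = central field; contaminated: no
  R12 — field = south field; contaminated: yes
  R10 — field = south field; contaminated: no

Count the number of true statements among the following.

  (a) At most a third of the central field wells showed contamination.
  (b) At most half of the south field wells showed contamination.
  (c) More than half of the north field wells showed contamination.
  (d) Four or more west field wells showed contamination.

4

(a) central field: |A| = 6, |A ∩ B| = 2; needs |A ∩ B| / |A| ≤ 1/3 — true.
(b) south field: |A| = 9, |A ∩ B| = 4; needs |A ∩ B| ≤ |A ∖ B| — true.
(c) north field: |A| = 7, |A ∩ B| = 4; needs |A ∩ B| > |A ∖ B| — true.
(d) west field: |A| = 9, |A ∩ B| = 4; needs |A ∩ B| ≥ 4 — true.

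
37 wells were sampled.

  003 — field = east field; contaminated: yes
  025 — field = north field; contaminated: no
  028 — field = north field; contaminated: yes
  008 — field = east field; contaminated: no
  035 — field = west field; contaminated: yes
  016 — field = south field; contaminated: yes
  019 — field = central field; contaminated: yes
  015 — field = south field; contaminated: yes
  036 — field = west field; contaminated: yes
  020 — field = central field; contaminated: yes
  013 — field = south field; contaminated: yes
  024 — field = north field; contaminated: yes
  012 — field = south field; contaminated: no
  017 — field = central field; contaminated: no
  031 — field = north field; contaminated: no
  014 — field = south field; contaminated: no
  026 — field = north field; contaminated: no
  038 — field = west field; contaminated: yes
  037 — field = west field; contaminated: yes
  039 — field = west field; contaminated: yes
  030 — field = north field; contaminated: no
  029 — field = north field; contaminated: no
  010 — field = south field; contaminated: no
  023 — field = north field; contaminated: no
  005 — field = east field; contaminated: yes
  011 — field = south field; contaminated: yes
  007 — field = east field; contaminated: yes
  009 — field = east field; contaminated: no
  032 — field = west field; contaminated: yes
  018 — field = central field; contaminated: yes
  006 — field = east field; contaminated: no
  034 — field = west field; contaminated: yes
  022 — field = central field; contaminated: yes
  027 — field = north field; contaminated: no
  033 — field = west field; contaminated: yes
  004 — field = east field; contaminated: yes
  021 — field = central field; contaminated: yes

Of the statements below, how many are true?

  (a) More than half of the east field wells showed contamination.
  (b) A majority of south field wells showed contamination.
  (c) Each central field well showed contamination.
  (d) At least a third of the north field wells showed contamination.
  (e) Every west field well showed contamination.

3

(a) east field: |A| = 7, |A ∩ B| = 4; needs |A ∩ B| > |A ∖ B| — true.
(b) south field: |A| = 7, |A ∩ B| = 4; needs |A ∩ B| > |A ∖ B| — true.
(c) central field: |A| = 6, |A ∩ B| = 5; needs A ⊆ B, i.e. every element of A is in B (|A ∖ B| = 0) — false.
(d) north field: |A| = 9, |A ∩ B| = 2; needs |A ∩ B| / |A| ≥ 1/3 — false.
(e) west field: |A| = 8, |A ∩ B| = 8; needs A ⊆ B, i.e. every element of A is in B (|A ∖ B| = 0) — true.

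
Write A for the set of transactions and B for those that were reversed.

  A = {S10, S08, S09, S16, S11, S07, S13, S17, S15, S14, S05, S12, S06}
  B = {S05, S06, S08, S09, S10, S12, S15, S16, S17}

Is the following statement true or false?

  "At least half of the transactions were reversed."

'At least half of the transactions were reversed' holds iff |A ∩ B| ≥ |A ∖ B|.
A (the restrictor) = {S10, S08, S09, S16, S11, S07, S13, S17, S15, S14, S05, S12, S06}, |A| = 13.
A ∩ B = {S10, S08, S09, S16, S17, S15, S05, S12, S06}, so |A ∩ B| = 9.
A ∖ B = {S11, S07, S13, S14}, so |A ∖ B| = 4.
9 > 4, so the statement is true.

True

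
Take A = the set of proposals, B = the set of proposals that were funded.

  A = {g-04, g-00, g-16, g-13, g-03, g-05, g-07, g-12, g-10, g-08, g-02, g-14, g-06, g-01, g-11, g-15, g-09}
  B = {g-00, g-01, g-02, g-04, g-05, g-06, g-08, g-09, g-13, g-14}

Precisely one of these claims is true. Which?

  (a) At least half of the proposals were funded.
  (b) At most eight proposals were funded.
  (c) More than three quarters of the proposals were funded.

(a)

|A| = 17, |A ∩ B| = 10, |A ∖ B| = 7.
(a) requires |A ∩ B| ≥ |A ∖ B|: true.
(b) requires |A ∩ B| ≤ 8: false.
(c) requires |A ∩ B| / |A| > 3/4: false.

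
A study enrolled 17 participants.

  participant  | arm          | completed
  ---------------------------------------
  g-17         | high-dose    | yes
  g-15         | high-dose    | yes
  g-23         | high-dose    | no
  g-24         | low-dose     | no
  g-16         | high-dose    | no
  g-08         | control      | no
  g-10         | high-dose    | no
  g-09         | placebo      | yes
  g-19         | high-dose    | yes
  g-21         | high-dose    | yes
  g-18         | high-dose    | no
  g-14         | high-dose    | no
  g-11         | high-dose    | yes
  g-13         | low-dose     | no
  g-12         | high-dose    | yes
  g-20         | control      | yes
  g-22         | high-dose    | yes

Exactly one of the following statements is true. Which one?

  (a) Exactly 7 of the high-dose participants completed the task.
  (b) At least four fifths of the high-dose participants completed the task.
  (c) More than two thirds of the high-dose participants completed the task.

|A| = 12, |A ∩ B| = 7, |A ∖ B| = 5.
(a) requires |A ∩ B| = 7: true.
(b) requires |A ∩ B| / |A| ≥ 4/5: false.
(c) requires |A ∩ B| / |A| > 2/3: false.

(a)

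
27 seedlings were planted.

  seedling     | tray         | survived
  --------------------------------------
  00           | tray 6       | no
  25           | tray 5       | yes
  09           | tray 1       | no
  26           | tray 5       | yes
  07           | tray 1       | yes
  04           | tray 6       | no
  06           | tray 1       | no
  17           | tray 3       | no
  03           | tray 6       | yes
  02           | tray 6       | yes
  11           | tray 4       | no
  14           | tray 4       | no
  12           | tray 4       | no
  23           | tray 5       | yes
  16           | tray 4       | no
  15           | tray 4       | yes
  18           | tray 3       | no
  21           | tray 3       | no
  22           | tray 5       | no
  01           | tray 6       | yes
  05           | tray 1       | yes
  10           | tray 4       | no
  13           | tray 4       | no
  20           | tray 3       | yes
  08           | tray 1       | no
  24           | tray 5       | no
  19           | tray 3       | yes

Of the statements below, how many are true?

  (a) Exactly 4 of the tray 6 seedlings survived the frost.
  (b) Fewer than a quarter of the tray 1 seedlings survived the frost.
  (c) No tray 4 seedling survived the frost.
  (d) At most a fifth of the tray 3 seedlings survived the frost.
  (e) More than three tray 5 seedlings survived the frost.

0

(a) tray 6: |A| = 5, |A ∩ B| = 3; needs |A ∩ B| = 4 — false.
(b) tray 1: |A| = 5, |A ∩ B| = 2; needs |A ∩ B| / |A| < 1/4 — false.
(c) tray 4: |A| = 7, |A ∩ B| = 1; needs A ∩ B = ∅ (|A ∩ B| = 0) — false.
(d) tray 3: |A| = 5, |A ∩ B| = 2; needs |A ∩ B| / |A| ≤ 1/5 — false.
(e) tray 5: |A| = 5, |A ∩ B| = 3; needs |A ∩ B| > 3 — false.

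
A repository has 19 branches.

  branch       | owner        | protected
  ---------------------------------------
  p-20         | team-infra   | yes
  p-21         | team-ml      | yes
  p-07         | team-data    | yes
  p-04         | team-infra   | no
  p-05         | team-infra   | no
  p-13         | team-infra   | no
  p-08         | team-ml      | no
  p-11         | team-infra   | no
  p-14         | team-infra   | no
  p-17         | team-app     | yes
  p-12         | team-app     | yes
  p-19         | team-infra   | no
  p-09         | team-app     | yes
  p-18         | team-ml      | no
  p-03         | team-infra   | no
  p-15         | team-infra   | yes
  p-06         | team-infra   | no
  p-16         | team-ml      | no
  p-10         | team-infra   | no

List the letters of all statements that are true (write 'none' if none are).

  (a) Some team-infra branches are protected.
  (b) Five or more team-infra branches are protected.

|A| = 11, |A ∩ B| = 2, |A ∖ B| = 9.
(a) A ∩ B ≠ ∅ (|A ∩ B| ≥ 1): holds.
(b) |A ∩ B| ≥ 5: fails.

(a)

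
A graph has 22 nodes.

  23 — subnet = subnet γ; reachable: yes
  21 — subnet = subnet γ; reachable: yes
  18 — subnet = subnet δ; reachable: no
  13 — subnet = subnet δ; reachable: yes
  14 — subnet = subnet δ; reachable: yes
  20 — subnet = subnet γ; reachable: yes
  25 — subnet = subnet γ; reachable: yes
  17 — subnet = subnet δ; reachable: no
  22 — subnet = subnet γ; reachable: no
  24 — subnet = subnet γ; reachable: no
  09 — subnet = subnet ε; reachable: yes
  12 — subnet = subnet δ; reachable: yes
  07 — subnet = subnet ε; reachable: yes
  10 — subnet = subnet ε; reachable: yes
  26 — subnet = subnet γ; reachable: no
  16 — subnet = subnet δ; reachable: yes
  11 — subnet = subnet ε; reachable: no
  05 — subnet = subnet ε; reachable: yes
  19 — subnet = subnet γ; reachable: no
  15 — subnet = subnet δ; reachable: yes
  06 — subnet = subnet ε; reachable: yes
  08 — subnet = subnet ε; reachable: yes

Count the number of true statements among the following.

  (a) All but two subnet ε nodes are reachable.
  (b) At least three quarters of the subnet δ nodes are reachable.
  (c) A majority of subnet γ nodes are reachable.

0

(a) subnet ε: |A| = 7, |A ∩ B| = 6; needs |A ∖ B| = 2 — false.
(b) subnet δ: |A| = 7, |A ∩ B| = 5; needs |A ∩ B| / |A| ≥ 3/4 — false.
(c) subnet γ: |A| = 8, |A ∩ B| = 4; needs |A ∩ B| > |A ∖ B| — false.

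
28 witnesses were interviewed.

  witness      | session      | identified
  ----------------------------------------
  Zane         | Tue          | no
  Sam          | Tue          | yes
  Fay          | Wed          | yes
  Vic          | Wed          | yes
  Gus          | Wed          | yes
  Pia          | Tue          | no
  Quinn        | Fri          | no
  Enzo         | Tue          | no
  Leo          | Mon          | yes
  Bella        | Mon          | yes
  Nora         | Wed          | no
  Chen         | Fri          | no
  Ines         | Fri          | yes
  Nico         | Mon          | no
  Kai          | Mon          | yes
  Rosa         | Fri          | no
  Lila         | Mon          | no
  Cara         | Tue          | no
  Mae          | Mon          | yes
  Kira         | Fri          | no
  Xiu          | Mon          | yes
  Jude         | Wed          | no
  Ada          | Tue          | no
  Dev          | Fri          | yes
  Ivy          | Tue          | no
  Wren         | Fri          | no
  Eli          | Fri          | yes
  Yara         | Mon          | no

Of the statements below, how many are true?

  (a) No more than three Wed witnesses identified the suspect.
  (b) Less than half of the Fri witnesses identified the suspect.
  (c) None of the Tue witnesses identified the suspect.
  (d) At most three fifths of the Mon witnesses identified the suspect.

(a) Wed: |A| = 5, |A ∩ B| = 3; needs |A ∩ B| ≤ 3 — true.
(b) Fri: |A| = 8, |A ∩ B| = 3; needs |A ∩ B| < |A ∖ B| — true.
(c) Tue: |A| = 7, |A ∩ B| = 1; needs A ∩ B = ∅ (|A ∩ B| = 0) — false.
(d) Mon: |A| = 8, |A ∩ B| = 5; needs |A ∩ B| / |A| ≤ 3/5 — false.

2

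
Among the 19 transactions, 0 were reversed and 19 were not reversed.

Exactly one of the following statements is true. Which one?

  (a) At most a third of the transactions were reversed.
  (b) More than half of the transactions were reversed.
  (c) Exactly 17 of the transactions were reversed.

|A| = 19, |A ∩ B| = 0, |A ∖ B| = 19.
(a) requires |A ∩ B| / |A| ≤ 1/3: true.
(b) requires |A ∩ B| > |A ∖ B|: false.
(c) requires |A ∩ B| = 17: false.

(a)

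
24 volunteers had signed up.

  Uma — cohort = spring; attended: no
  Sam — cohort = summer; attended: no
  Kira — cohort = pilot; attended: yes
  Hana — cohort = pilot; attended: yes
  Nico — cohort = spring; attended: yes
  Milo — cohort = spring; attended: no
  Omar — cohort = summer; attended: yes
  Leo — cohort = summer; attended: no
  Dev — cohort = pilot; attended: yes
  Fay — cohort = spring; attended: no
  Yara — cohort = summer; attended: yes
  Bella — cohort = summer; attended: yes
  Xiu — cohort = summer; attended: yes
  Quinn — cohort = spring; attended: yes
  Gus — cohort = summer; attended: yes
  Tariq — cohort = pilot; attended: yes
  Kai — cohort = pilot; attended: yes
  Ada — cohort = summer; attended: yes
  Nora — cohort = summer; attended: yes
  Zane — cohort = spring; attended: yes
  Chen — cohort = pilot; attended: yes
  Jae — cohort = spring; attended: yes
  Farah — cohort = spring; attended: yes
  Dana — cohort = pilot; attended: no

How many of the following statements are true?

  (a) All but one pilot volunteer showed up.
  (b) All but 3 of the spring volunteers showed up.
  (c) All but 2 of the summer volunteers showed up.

3

(a) pilot: |A| = 7, |A ∩ B| = 6; needs |A ∖ B| = 1 — true.
(b) spring: |A| = 8, |A ∩ B| = 5; needs |A ∖ B| = 3 — true.
(c) summer: |A| = 9, |A ∩ B| = 7; needs |A ∖ B| = 2 — true.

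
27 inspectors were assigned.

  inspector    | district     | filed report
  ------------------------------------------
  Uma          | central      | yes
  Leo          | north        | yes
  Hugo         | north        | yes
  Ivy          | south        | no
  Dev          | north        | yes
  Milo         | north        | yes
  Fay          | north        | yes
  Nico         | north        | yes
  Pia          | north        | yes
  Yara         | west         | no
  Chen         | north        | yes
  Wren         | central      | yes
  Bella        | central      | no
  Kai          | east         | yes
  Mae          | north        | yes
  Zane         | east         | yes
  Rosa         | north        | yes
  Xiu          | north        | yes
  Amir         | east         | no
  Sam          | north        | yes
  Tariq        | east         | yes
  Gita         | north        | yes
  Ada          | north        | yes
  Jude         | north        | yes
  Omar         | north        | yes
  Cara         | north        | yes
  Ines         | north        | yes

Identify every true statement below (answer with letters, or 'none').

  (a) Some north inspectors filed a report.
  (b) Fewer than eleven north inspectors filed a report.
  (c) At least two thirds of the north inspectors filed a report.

|A| = 18, |A ∩ B| = 18, |A ∖ B| = 0.
(a) A ∩ B ≠ ∅ (|A ∩ B| ≥ 1): holds.
(b) |A ∩ B| < 11: fails.
(c) |A ∩ B| / |A| ≥ 2/3: holds.

(a), (c)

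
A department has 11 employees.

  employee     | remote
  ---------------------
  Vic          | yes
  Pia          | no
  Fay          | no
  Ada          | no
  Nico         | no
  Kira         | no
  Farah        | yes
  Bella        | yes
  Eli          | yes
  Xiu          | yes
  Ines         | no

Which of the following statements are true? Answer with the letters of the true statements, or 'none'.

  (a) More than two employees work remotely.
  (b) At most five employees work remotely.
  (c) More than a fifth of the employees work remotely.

(a), (b), (c)

|A| = 11, |A ∩ B| = 5, |A ∖ B| = 6.
(a) |A ∩ B| > 2: holds.
(b) |A ∩ B| ≤ 5: holds.
(c) |A ∩ B| / |A| > 1/5: holds.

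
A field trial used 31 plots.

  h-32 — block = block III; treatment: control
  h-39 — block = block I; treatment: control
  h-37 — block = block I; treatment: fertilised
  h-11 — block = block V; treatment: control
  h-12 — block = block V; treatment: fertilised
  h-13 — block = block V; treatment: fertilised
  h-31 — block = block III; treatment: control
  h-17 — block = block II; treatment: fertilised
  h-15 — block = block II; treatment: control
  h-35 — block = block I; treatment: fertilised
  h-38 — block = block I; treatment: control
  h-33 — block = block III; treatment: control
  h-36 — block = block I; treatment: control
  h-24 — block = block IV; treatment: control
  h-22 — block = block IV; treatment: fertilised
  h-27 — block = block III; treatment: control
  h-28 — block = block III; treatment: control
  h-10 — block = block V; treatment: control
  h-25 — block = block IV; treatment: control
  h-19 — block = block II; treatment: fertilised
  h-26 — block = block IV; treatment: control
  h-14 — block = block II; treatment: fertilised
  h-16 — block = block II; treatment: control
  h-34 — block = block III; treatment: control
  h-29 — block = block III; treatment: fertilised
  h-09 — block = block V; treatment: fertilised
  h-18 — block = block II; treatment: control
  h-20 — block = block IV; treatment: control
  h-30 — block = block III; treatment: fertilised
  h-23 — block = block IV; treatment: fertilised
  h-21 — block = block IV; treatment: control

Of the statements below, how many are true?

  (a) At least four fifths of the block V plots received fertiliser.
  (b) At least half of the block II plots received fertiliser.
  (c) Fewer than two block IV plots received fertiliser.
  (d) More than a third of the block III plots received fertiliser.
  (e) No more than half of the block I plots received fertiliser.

2

(a) block V: |A| = 5, |A ∩ B| = 3; needs |A ∩ B| / |A| ≥ 4/5 — false.
(b) block II: |A| = 6, |A ∩ B| = 3; needs |A ∩ B| ≥ |A ∖ B| — true.
(c) block IV: |A| = 7, |A ∩ B| = 2; needs |A ∩ B| < 2 — false.
(d) block III: |A| = 8, |A ∩ B| = 2; needs |A ∩ B| / |A| > 1/3 — false.
(e) block I: |A| = 5, |A ∩ B| = 2; needs |A ∩ B| ≤ |A ∖ B| — true.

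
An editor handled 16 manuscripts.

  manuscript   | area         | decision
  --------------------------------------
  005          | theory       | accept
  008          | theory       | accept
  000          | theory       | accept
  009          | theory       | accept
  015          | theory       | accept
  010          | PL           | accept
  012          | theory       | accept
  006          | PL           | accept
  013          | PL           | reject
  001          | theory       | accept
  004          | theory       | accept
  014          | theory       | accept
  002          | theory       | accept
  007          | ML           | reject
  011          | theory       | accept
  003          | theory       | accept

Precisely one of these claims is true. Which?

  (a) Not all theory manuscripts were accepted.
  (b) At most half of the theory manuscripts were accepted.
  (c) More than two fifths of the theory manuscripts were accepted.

(c)

|A| = 12, |A ∩ B| = 12, |A ∖ B| = 0.
(a) requires A ⊄ B (|A ∖ B| ≥ 1): false.
(b) requires |A ∩ B| ≤ |A ∖ B|: false.
(c) requires |A ∩ B| / |A| > 2/5: true.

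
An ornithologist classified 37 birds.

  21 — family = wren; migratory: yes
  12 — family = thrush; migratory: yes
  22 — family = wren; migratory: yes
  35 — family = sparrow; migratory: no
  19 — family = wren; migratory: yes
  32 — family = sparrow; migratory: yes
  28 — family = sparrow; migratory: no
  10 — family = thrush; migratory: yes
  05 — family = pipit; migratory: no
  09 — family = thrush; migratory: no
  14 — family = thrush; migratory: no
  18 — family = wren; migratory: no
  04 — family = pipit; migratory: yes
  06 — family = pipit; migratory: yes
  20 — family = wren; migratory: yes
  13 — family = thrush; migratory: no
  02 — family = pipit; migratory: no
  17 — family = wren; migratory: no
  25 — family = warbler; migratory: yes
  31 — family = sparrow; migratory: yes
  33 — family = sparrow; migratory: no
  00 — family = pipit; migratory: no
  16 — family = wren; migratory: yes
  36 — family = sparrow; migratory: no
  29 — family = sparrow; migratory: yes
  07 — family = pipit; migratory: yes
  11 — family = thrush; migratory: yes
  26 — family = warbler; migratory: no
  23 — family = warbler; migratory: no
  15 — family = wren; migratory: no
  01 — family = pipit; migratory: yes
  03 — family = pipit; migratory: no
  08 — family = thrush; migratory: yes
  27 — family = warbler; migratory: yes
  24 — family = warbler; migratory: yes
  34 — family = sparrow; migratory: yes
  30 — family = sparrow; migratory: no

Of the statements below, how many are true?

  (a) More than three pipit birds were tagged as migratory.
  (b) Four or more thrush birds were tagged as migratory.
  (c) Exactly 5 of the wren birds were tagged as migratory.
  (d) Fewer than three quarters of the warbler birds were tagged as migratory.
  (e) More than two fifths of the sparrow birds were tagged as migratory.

(a) pipit: |A| = 8, |A ∩ B| = 4; needs |A ∩ B| > 3 — true.
(b) thrush: |A| = 7, |A ∩ B| = 4; needs |A ∩ B| ≥ 4 — true.
(c) wren: |A| = 8, |A ∩ B| = 5; needs |A ∩ B| = 5 — true.
(d) warbler: |A| = 5, |A ∩ B| = 3; needs |A ∩ B| / |A| < 3/4 — true.
(e) sparrow: |A| = 9, |A ∩ B| = 4; needs |A ∩ B| / |A| > 2/5 — true.

5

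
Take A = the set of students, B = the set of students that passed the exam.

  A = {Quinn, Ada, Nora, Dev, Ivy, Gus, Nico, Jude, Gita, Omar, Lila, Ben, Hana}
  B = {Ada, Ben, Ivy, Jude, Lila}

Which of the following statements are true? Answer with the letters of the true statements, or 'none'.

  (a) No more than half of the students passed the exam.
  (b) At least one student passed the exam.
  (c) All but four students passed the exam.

|A| = 13, |A ∩ B| = 5, |A ∖ B| = 8.
(a) |A ∩ B| ≤ |A ∖ B|: holds.
(b) A ∩ B ≠ ∅ (|A ∩ B| ≥ 1): holds.
(c) |A ∖ B| = 4: fails.

(a), (b)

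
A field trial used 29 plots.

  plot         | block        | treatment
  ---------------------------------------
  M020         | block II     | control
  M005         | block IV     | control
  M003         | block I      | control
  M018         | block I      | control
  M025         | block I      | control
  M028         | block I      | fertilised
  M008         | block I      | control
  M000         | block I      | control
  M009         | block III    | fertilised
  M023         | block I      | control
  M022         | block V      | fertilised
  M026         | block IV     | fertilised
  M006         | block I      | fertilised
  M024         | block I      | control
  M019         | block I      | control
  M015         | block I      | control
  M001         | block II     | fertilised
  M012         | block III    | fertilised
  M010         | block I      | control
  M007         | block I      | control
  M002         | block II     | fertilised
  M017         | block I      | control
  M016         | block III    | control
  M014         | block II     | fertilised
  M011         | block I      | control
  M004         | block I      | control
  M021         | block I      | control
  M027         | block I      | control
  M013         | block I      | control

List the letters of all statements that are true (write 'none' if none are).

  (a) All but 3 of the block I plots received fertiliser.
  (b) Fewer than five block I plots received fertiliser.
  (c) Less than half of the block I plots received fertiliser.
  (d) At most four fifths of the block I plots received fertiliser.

(b), (c), (d)

|A| = 19, |A ∩ B| = 2, |A ∖ B| = 17.
(a) |A ∖ B| = 3: fails.
(b) |A ∩ B| < 5: holds.
(c) |A ∩ B| < |A ∖ B|: holds.
(d) |A ∩ B| / |A| ≤ 4/5: holds.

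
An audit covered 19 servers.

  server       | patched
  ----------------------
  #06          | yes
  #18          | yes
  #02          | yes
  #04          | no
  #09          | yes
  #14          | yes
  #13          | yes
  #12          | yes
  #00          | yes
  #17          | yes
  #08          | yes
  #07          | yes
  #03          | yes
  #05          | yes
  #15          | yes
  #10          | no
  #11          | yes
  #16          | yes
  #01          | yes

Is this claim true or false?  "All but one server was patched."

False

The determiner here denotes the relation: |A ∖ B| = 1.
|A| = 19, |A ∩ B| = 17, |A ∖ B| = 2.
|A ∖ B| = 2, so the statement is false.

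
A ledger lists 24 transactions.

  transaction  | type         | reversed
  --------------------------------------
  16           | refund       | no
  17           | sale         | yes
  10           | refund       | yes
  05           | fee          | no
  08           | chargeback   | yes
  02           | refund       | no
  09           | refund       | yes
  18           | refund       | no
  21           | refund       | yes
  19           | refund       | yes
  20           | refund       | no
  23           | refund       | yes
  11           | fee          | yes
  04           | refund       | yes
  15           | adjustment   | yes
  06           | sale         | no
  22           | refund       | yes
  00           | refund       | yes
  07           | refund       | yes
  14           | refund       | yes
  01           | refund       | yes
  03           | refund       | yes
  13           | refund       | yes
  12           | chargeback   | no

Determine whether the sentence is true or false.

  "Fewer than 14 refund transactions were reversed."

True

The determiner here denotes the relation: |A ∩ B| < 14.
|A| = 17, |A ∩ B| = 13, |A ∖ B| = 4.
|A ∩ B| = 13, so the statement is true.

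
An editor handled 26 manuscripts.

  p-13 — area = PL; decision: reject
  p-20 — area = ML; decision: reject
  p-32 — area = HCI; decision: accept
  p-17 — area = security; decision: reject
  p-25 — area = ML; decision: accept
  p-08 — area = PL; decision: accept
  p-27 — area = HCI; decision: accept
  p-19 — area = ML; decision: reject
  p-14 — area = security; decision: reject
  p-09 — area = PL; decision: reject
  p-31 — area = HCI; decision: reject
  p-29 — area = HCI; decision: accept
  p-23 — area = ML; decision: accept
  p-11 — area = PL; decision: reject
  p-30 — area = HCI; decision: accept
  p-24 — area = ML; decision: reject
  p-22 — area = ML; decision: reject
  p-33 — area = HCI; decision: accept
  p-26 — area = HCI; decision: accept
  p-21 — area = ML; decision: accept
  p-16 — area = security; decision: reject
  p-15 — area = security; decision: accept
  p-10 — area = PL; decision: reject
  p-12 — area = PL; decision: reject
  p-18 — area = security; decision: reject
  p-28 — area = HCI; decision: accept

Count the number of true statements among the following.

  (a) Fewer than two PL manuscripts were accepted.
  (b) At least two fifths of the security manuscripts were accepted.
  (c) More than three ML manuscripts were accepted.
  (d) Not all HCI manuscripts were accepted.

(a) PL: |A| = 6, |A ∩ B| = 1; needs |A ∩ B| < 2 — true.
(b) security: |A| = 5, |A ∩ B| = 1; needs |A ∩ B| / |A| ≥ 2/5 — false.
(c) ML: |A| = 7, |A ∩ B| = 3; needs |A ∩ B| > 3 — false.
(d) HCI: |A| = 8, |A ∩ B| = 7; needs A ⊄ B (|A ∖ B| ≥ 1) — true.

2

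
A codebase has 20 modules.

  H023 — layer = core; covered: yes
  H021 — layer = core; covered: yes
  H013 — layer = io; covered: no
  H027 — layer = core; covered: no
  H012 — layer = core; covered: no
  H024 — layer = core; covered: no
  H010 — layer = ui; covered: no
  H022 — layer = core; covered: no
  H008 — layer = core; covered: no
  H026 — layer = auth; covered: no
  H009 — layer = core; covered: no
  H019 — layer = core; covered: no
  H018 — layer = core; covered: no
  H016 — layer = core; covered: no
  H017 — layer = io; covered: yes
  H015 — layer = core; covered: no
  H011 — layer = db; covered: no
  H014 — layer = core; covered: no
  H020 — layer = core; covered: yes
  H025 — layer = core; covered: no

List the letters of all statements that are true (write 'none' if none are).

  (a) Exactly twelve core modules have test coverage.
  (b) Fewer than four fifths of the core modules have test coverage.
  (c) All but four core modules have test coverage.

(b)

|A| = 15, |A ∩ B| = 3, |A ∖ B| = 12.
(a) |A ∩ B| = 12: fails.
(b) |A ∩ B| / |A| < 4/5: holds.
(c) |A ∖ B| = 4: fails.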